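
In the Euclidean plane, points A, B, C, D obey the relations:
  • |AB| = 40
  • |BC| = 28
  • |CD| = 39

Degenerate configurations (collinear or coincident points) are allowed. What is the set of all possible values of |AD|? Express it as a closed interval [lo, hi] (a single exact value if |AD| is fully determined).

|AD| ∈ [0, 107]  (≈ [0.0000, 107.0000])

|AB| ∈ {40}
|BC| ∈ {28}
|CD| ∈ {39}
|AC| ∈ [12, 68]
|BD| ∈ [11, 67]
|AD| ∈ [0, 107]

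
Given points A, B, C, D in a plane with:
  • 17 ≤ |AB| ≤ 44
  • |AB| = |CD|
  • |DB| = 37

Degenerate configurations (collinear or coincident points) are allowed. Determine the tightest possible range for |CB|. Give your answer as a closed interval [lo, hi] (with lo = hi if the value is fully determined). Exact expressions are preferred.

|CB| ∈ [0, 81]  (≈ [0.0000, 81.0000])

|AB| ∈ [17, 44]
|BD| ∈ {37}
|CD| ∈ [17, 44]
|AD| ∈ [0, 81]
|BC| ∈ [0, 81]
|AC| ∈ [0, 125]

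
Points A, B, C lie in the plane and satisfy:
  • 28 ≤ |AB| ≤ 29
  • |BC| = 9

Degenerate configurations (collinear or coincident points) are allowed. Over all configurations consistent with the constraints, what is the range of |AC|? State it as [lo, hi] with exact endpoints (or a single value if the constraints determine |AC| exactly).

|AB| ∈ [28, 29]
|BC| ∈ {9}
|AC| ∈ [19, 38]

|AC| ∈ [19, 38]  (≈ [19.0000, 38.0000])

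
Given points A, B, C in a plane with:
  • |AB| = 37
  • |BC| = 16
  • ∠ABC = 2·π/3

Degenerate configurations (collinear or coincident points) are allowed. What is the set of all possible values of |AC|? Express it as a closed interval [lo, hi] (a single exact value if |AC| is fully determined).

|AB| ∈ {37}
|BC| ∈ {16}
|AC| ∈ {√(2217)}

|AC| = √(2217)  (≈ 47.0850)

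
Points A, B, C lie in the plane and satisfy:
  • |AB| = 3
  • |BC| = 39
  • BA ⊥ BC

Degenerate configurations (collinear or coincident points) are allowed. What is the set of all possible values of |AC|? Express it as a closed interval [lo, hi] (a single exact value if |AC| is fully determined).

|AB| ∈ {3}
|BC| ∈ {39}
|AC| ∈ {3·√(170)}

|AC| = 3·√(170)  (≈ 39.1152)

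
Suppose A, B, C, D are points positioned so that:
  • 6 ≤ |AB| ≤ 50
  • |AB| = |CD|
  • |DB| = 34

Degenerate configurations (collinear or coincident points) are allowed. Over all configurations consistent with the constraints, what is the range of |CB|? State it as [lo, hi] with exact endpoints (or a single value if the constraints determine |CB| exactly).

|AB| ∈ [6, 50]
|BD| ∈ {34}
|CD| ∈ [6, 50]
|AD| ∈ [0, 84]
|BC| ∈ [0, 84]
|AC| ∈ [0, 134]

|CB| ∈ [0, 84]  (≈ [0.0000, 84.0000])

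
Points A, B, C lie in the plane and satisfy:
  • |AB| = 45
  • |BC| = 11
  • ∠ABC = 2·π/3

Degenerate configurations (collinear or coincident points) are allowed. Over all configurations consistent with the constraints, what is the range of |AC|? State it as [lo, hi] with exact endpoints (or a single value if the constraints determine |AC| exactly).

|AC| = √(2641)  (≈ 51.3907)

|AB| ∈ {45}
|BC| ∈ {11}
|AC| ∈ {√(2641)}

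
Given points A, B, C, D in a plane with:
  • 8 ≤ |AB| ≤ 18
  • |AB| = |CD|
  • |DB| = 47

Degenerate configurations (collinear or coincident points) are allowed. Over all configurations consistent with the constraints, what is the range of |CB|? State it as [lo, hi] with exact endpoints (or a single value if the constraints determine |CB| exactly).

|CB| ∈ [29, 65]  (≈ [29.0000, 65.0000])

|AB| ∈ [8, 18]
|BD| ∈ {47}
|CD| ∈ [8, 18]
|AD| ∈ [29, 65]
|BC| ∈ [29, 65]
|AC| ∈ [11, 83]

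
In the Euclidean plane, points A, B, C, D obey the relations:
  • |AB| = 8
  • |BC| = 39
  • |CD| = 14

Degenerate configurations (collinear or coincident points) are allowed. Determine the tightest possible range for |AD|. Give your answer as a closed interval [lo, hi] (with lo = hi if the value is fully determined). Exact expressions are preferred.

|AB| ∈ {8}
|BC| ∈ {39}
|CD| ∈ {14}
|AC| ∈ [31, 47]
|BD| ∈ [25, 53]
|AD| ∈ [17, 61]

|AD| ∈ [17, 61]  (≈ [17.0000, 61.0000])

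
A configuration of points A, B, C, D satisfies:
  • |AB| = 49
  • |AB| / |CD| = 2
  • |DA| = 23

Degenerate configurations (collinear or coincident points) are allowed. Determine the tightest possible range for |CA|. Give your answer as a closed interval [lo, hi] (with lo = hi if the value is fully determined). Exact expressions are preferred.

|AB| ∈ {49}
|AD| ∈ {23}
|CD| ∈ {49/2}
|BD| ∈ [26, 72]
|AC| ∈ [3/2, 95/2]
|BC| ∈ [3/2, 193/2]

|CA| ∈ [3/2, 95/2]  (≈ [1.5000, 47.5000])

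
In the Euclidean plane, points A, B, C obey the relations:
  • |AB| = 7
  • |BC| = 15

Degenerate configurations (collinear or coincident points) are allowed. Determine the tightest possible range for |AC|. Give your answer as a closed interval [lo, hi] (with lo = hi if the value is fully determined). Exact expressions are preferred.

|AC| ∈ [8, 22]  (≈ [8.0000, 22.0000])

|AB| ∈ {7}
|BC| ∈ {15}
|AC| ∈ [8, 22]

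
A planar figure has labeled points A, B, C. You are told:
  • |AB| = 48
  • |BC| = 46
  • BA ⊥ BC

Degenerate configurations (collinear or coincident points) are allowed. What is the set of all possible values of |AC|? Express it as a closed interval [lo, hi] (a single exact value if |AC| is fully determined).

|AC| = 2·√(1105)  (≈ 66.4831)

|AB| ∈ {48}
|BC| ∈ {46}
|AC| ∈ {2·√(1105)}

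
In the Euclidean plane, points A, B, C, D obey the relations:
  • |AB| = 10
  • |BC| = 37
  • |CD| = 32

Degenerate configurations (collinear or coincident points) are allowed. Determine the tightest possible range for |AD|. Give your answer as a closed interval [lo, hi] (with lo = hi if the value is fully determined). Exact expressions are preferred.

|AD| ∈ [0, 79]  (≈ [0.0000, 79.0000])

|AB| ∈ {10}
|BC| ∈ {37}
|CD| ∈ {32}
|AC| ∈ [27, 47]
|BD| ∈ [5, 69]
|AD| ∈ [0, 79]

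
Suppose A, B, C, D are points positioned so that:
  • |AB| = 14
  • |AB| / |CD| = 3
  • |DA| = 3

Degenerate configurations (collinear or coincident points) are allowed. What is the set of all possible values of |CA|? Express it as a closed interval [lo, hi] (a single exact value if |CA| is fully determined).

|CA| ∈ [5/3, 23/3]  (≈ [1.6667, 7.6667])

|AB| ∈ {14}
|AD| ∈ {3}
|CD| ∈ {14/3}
|BD| ∈ [11, 17]
|AC| ∈ [5/3, 23/3]
|BC| ∈ [19/3, 65/3]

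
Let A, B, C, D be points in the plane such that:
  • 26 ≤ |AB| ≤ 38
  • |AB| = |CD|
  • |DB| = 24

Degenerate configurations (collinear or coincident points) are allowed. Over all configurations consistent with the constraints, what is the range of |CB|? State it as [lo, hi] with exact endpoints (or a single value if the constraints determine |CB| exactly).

|CB| ∈ [2, 62]  (≈ [2.0000, 62.0000])

|AB| ∈ [26, 38]
|BD| ∈ {24}
|CD| ∈ [26, 38]
|AD| ∈ [2, 62]
|BC| ∈ [2, 62]
|AC| ∈ [0, 100]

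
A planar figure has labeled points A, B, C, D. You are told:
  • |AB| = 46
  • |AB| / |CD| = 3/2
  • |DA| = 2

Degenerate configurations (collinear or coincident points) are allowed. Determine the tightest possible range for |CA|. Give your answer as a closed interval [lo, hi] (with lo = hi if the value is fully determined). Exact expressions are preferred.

|AB| ∈ {46}
|AD| ∈ {2}
|CD| ∈ {92/3}
|BD| ∈ [44, 48]
|AC| ∈ [86/3, 98/3]
|BC| ∈ [40/3, 236/3]

|CA| ∈ [86/3, 98/3]  (≈ [28.6667, 32.6667])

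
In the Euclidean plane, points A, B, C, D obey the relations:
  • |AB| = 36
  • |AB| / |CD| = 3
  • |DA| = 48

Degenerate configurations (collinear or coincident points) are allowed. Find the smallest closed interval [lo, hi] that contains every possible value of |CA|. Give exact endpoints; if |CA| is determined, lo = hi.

|CA| ∈ [36, 60]  (≈ [36.0000, 60.0000])

|AB| ∈ {36}
|AD| ∈ {48}
|CD| ∈ {12}
|BD| ∈ [12, 84]
|AC| ∈ [36, 60]
|BC| ∈ [0, 96]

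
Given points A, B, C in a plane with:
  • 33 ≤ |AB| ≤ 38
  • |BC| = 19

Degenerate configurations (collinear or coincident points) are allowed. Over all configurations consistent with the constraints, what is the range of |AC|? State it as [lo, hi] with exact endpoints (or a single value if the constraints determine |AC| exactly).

|AC| ∈ [14, 57]  (≈ [14.0000, 57.0000])

|AB| ∈ [33, 38]
|BC| ∈ {19}
|AC| ∈ [14, 57]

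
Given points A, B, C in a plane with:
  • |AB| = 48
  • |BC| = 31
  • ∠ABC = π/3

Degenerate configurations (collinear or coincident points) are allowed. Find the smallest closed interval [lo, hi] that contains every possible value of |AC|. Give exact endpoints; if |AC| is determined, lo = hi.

|AC| = √(1777)  (≈ 42.1545)

|AB| ∈ {48}
|BC| ∈ {31}
|AC| ∈ {√(1777)}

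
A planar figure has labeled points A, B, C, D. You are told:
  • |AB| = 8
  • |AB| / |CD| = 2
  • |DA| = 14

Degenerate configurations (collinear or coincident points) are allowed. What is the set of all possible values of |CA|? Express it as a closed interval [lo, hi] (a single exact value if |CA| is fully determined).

|AB| ∈ {8}
|AD| ∈ {14}
|CD| ∈ {4}
|BD| ∈ [6, 22]
|AC| ∈ [10, 18]
|BC| ∈ [2, 26]

|CA| ∈ [10, 18]  (≈ [10.0000, 18.0000])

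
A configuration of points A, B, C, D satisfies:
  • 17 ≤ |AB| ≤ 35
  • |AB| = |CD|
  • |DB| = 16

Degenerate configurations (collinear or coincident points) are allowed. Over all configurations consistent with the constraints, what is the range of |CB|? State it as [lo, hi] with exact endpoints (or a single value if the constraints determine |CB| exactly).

|CB| ∈ [1, 51]  (≈ [1.0000, 51.0000])

|AB| ∈ [17, 35]
|BD| ∈ {16}
|CD| ∈ [17, 35]
|AD| ∈ [1, 51]
|BC| ∈ [1, 51]
|AC| ∈ [0, 86]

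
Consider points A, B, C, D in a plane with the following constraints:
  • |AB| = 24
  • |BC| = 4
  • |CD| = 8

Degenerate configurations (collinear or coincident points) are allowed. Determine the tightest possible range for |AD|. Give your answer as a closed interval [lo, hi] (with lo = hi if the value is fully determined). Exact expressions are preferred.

|AD| ∈ [12, 36]  (≈ [12.0000, 36.0000])

|AB| ∈ {24}
|BC| ∈ {4}
|CD| ∈ {8}
|AC| ∈ [20, 28]
|BD| ∈ [4, 12]
|AD| ∈ [12, 36]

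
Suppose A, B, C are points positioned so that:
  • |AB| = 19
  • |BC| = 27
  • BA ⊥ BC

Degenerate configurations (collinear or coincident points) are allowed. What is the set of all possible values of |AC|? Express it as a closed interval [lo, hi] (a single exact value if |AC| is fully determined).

|AB| ∈ {19}
|BC| ∈ {27}
|AC| ∈ {√(1090)}

|AC| = √(1090)  (≈ 33.0151)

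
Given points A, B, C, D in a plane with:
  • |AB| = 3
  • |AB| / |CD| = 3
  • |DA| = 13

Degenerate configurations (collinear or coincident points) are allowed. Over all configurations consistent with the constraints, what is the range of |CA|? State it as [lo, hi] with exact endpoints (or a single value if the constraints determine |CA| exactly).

|CA| ∈ [12, 14]  (≈ [12.0000, 14.0000])

|AB| ∈ {3}
|AD| ∈ {13}
|CD| ∈ {1}
|BD| ∈ [10, 16]
|AC| ∈ [12, 14]
|BC| ∈ [9, 17]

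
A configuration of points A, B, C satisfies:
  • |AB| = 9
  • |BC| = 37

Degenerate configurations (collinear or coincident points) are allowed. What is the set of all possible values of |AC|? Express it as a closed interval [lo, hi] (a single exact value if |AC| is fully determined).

|AB| ∈ {9}
|BC| ∈ {37}
|AC| ∈ [28, 46]

|AC| ∈ [28, 46]  (≈ [28.0000, 46.0000])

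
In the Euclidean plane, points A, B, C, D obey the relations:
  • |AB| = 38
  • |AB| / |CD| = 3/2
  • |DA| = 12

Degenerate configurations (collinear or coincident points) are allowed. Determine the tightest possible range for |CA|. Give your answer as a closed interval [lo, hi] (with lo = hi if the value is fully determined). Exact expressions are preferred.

|CA| ∈ [40/3, 112/3]  (≈ [13.3333, 37.3333])

|AB| ∈ {38}
|AD| ∈ {12}
|CD| ∈ {76/3}
|BD| ∈ [26, 50]
|AC| ∈ [40/3, 112/3]
|BC| ∈ [2/3, 226/3]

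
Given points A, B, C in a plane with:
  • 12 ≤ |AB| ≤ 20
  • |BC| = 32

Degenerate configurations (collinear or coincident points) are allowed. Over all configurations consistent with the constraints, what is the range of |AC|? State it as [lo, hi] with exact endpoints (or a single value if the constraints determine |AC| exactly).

|AB| ∈ [12, 20]
|BC| ∈ {32}
|AC| ∈ [12, 52]

|AC| ∈ [12, 52]  (≈ [12.0000, 52.0000])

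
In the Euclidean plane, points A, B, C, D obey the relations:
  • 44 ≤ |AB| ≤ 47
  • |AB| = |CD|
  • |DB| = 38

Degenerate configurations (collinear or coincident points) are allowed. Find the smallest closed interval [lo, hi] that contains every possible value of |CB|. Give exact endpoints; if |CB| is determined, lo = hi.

|AB| ∈ [44, 47]
|BD| ∈ {38}
|CD| ∈ [44, 47]
|AD| ∈ [6, 85]
|BC| ∈ [6, 85]
|AC| ∈ [0, 132]

|CB| ∈ [6, 85]  (≈ [6.0000, 85.0000])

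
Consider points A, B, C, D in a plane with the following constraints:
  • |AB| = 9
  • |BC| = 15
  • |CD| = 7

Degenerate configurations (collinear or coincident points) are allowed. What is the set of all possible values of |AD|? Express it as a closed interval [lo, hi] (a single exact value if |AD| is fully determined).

|AD| ∈ [0, 31]  (≈ [0.0000, 31.0000])

|AB| ∈ {9}
|BC| ∈ {15}
|CD| ∈ {7}
|AC| ∈ [6, 24]
|BD| ∈ [8, 22]
|AD| ∈ [0, 31]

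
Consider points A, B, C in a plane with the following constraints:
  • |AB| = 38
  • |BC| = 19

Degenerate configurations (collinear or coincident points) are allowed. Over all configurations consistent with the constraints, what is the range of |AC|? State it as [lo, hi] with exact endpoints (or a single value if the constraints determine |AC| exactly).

|AB| ∈ {38}
|BC| ∈ {19}
|AC| ∈ [19, 57]

|AC| ∈ [19, 57]  (≈ [19.0000, 57.0000])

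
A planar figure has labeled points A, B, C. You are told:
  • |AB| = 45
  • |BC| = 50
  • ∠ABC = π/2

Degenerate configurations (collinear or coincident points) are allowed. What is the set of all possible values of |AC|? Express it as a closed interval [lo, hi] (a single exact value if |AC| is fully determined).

|AC| = 5·√(181)  (≈ 67.2681)

|AB| ∈ {45}
|BC| ∈ {50}
|AC| ∈ {5·√(181)}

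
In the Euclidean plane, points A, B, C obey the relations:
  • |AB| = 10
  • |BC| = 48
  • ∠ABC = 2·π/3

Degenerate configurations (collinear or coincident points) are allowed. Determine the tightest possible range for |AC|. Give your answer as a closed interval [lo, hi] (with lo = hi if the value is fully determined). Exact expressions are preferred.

|AB| ∈ {10}
|BC| ∈ {48}
|AC| ∈ {2·√(721)}

|AC| = 2·√(721)  (≈ 53.7029)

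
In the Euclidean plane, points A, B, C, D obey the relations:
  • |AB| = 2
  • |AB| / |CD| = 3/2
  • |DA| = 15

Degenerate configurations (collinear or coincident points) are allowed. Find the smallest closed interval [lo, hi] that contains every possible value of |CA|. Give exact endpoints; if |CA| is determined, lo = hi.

|AB| ∈ {2}
|AD| ∈ {15}
|CD| ∈ {4/3}
|BD| ∈ [13, 17]
|AC| ∈ [41/3, 49/3]
|BC| ∈ [35/3, 55/3]

|CA| ∈ [41/3, 49/3]  (≈ [13.6667, 16.3333])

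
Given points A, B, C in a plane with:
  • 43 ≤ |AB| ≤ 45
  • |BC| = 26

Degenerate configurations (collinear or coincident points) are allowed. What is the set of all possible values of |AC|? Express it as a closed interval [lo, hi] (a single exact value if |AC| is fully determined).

|AB| ∈ [43, 45]
|BC| ∈ {26}
|AC| ∈ [17, 71]

|AC| ∈ [17, 71]  (≈ [17.0000, 71.0000])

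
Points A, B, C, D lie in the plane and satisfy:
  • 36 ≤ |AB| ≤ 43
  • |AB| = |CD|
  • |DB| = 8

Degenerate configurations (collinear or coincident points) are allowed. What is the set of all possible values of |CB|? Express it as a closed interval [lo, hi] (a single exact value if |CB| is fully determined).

|CB| ∈ [28, 51]  (≈ [28.0000, 51.0000])

|AB| ∈ [36, 43]
|BD| ∈ {8}
|CD| ∈ [36, 43]
|AD| ∈ [28, 51]
|BC| ∈ [28, 51]
|AC| ∈ [0, 94]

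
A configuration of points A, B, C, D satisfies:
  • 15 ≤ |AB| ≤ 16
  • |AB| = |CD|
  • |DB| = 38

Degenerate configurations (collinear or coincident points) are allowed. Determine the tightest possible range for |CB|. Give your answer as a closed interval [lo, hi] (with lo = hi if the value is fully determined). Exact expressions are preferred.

|CB| ∈ [22, 54]  (≈ [22.0000, 54.0000])

|AB| ∈ [15, 16]
|BD| ∈ {38}
|CD| ∈ [15, 16]
|AD| ∈ [22, 54]
|BC| ∈ [22, 54]
|AC| ∈ [6, 70]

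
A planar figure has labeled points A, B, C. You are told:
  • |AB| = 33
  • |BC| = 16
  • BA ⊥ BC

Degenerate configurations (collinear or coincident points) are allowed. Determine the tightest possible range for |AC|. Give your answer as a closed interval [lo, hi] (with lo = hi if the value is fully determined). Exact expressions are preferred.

|AB| ∈ {33}
|BC| ∈ {16}
|AC| ∈ {√(1345)}

|AC| = √(1345)  (≈ 36.6742)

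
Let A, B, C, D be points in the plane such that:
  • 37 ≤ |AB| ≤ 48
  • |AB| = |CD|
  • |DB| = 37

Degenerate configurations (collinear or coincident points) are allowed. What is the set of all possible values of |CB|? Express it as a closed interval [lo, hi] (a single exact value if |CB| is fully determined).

|CB| ∈ [0, 85]  (≈ [0.0000, 85.0000])

|AB| ∈ [37, 48]
|BD| ∈ {37}
|CD| ∈ [37, 48]
|AD| ∈ [0, 85]
|BC| ∈ [0, 85]
|AC| ∈ [0, 133]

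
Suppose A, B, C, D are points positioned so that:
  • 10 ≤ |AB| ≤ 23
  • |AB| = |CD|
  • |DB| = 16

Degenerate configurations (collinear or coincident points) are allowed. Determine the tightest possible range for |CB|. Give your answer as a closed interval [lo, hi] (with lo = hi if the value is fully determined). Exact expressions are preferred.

|CB| ∈ [0, 39]  (≈ [0.0000, 39.0000])

|AB| ∈ [10, 23]
|BD| ∈ {16}
|CD| ∈ [10, 23]
|AD| ∈ [0, 39]
|BC| ∈ [0, 39]
|AC| ∈ [0, 62]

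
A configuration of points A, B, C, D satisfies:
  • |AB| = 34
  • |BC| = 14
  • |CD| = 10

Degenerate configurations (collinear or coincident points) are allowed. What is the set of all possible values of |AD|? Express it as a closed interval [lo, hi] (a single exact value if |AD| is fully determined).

|AB| ∈ {34}
|BC| ∈ {14}
|CD| ∈ {10}
|AC| ∈ [20, 48]
|BD| ∈ [4, 24]
|AD| ∈ [10, 58]

|AD| ∈ [10, 58]  (≈ [10.0000, 58.0000])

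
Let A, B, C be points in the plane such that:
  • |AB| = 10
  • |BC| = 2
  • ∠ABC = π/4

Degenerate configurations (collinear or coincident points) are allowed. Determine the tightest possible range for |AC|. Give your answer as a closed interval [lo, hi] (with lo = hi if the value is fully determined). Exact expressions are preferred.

|AB| ∈ {10}
|BC| ∈ {2}
|AC| ∈ {2·√(26 - 5·√(2))}

|AC| = 2·√(26 - 5·√(2))  (≈ 8.7015)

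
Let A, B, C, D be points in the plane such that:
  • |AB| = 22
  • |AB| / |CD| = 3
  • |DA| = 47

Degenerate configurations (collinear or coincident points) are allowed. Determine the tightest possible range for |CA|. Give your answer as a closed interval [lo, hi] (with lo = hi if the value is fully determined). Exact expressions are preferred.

|AB| ∈ {22}
|AD| ∈ {47}
|CD| ∈ {22/3}
|BD| ∈ [25, 69]
|AC| ∈ [119/3, 163/3]
|BC| ∈ [53/3, 229/3]

|CA| ∈ [119/3, 163/3]  (≈ [39.6667, 54.3333])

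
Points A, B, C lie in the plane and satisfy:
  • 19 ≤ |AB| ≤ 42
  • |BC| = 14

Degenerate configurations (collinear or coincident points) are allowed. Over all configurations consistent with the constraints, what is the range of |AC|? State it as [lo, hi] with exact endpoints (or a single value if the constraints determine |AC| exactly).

|AB| ∈ [19, 42]
|BC| ∈ {14}
|AC| ∈ [5, 56]

|AC| ∈ [5, 56]  (≈ [5.0000, 56.0000])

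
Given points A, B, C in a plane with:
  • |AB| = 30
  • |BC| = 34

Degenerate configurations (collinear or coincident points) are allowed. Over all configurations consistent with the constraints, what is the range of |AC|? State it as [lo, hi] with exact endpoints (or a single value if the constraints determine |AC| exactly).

|AB| ∈ {30}
|BC| ∈ {34}
|AC| ∈ [4, 64]

|AC| ∈ [4, 64]  (≈ [4.0000, 64.0000])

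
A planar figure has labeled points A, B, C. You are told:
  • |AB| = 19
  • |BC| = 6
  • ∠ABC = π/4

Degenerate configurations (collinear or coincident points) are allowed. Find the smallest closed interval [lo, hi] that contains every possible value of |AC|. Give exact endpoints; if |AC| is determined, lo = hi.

|AB| ∈ {19}
|BC| ∈ {6}
|AC| ∈ {√(397 - 114·√(2))}

|AC| = √(397 - 114·√(2))  (≈ 15.3551)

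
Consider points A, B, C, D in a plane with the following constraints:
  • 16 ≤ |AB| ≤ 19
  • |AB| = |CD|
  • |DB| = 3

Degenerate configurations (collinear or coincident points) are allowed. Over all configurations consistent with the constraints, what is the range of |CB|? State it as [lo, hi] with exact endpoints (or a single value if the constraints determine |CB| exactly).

|AB| ∈ [16, 19]
|BD| ∈ {3}
|CD| ∈ [16, 19]
|AD| ∈ [13, 22]
|BC| ∈ [13, 22]
|AC| ∈ [0, 41]

|CB| ∈ [13, 22]  (≈ [13.0000, 22.0000])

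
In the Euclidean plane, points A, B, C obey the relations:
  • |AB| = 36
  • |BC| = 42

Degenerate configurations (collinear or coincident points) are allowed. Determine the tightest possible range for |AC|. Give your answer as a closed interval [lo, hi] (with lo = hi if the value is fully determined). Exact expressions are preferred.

|AB| ∈ {36}
|BC| ∈ {42}
|AC| ∈ [6, 78]

|AC| ∈ [6, 78]  (≈ [6.0000, 78.0000])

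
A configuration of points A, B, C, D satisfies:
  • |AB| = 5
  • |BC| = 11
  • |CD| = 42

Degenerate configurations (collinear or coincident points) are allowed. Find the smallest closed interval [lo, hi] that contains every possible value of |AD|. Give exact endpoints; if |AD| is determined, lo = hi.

|AB| ∈ {5}
|BC| ∈ {11}
|CD| ∈ {42}
|AC| ∈ [6, 16]
|BD| ∈ [31, 53]
|AD| ∈ [26, 58]

|AD| ∈ [26, 58]  (≈ [26.0000, 58.0000])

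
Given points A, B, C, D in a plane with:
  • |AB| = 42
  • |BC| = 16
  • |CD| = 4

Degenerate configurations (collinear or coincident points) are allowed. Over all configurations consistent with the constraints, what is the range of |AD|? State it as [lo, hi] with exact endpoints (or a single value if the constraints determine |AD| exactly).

|AB| ∈ {42}
|BC| ∈ {16}
|CD| ∈ {4}
|AC| ∈ [26, 58]
|BD| ∈ [12, 20]
|AD| ∈ [22, 62]

|AD| ∈ [22, 62]  (≈ [22.0000, 62.0000])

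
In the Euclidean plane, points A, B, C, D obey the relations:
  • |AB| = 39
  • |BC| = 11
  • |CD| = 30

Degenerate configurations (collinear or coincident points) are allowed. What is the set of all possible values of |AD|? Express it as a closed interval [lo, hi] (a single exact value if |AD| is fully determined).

|AB| ∈ {39}
|BC| ∈ {11}
|CD| ∈ {30}
|AC| ∈ [28, 50]
|BD| ∈ [19, 41]
|AD| ∈ [0, 80]

|AD| ∈ [0, 80]  (≈ [0.0000, 80.0000])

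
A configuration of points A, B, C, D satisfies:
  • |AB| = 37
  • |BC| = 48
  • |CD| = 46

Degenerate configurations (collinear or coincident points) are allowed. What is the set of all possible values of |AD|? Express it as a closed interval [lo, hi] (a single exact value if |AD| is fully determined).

|AD| ∈ [0, 131]  (≈ [0.0000, 131.0000])

|AB| ∈ {37}
|BC| ∈ {48}
|CD| ∈ {46}
|AC| ∈ [11, 85]
|BD| ∈ [2, 94]
|AD| ∈ [0, 131]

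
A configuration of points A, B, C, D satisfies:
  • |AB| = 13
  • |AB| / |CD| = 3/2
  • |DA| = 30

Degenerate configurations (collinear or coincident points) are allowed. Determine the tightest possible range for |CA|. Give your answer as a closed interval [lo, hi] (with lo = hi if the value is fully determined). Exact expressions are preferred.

|AB| ∈ {13}
|AD| ∈ {30}
|CD| ∈ {26/3}
|BD| ∈ [17, 43]
|AC| ∈ [64/3, 116/3]
|BC| ∈ [25/3, 155/3]

|CA| ∈ [64/3, 116/3]  (≈ [21.3333, 38.6667])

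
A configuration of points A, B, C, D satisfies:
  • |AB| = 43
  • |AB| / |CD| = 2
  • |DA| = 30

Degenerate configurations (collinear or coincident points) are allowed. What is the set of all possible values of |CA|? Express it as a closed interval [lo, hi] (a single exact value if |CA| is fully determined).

|CA| ∈ [17/2, 103/2]  (≈ [8.5000, 51.5000])

|AB| ∈ {43}
|AD| ∈ {30}
|CD| ∈ {43/2}
|BD| ∈ [13, 73]
|AC| ∈ [17/2, 103/2]
|BC| ∈ [0, 189/2]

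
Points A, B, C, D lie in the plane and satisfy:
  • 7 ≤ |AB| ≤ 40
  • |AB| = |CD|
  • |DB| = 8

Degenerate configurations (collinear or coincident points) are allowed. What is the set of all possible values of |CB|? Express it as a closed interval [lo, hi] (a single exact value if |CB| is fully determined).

|AB| ∈ [7, 40]
|BD| ∈ {8}
|CD| ∈ [7, 40]
|AD| ∈ [0, 48]
|BC| ∈ [0, 48]
|AC| ∈ [0, 88]

|CB| ∈ [0, 48]  (≈ [0.0000, 48.0000])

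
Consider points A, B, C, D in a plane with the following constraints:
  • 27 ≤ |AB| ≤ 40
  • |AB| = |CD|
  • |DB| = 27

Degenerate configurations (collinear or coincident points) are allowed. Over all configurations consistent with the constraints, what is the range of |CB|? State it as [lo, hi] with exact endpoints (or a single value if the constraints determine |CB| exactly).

|AB| ∈ [27, 40]
|BD| ∈ {27}
|CD| ∈ [27, 40]
|AD| ∈ [0, 67]
|BC| ∈ [0, 67]
|AC| ∈ [0, 107]

|CB| ∈ [0, 67]  (≈ [0.0000, 67.0000])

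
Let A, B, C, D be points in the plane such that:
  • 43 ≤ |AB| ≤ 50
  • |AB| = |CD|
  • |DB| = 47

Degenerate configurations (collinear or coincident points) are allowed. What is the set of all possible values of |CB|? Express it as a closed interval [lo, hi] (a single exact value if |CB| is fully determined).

|AB| ∈ [43, 50]
|BD| ∈ {47}
|CD| ∈ [43, 50]
|AD| ∈ [0, 97]
|BC| ∈ [0, 97]
|AC| ∈ [0, 147]

|CB| ∈ [0, 97]  (≈ [0.0000, 97.0000])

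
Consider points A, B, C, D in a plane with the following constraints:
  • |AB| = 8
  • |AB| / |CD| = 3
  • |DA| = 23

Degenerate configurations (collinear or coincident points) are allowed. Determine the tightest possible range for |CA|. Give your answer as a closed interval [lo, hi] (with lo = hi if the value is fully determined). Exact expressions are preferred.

|AB| ∈ {8}
|AD| ∈ {23}
|CD| ∈ {8/3}
|BD| ∈ [15, 31]
|AC| ∈ [61/3, 77/3]
|BC| ∈ [37/3, 101/3]

|CA| ∈ [61/3, 77/3]  (≈ [20.3333, 25.6667])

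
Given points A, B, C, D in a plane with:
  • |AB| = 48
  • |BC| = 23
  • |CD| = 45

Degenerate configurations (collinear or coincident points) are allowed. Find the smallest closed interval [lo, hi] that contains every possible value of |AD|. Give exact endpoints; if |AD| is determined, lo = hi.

|AB| ∈ {48}
|BC| ∈ {23}
|CD| ∈ {45}
|AC| ∈ [25, 71]
|BD| ∈ [22, 68]
|AD| ∈ [0, 116]

|AD| ∈ [0, 116]  (≈ [0.0000, 116.0000])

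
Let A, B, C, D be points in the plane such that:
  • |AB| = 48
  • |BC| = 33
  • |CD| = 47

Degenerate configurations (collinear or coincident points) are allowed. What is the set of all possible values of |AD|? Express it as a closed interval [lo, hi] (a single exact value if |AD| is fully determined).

|AD| ∈ [0, 128]  (≈ [0.0000, 128.0000])

|AB| ∈ {48}
|BC| ∈ {33}
|CD| ∈ {47}
|AC| ∈ [15, 81]
|BD| ∈ [14, 80]
|AD| ∈ [0, 128]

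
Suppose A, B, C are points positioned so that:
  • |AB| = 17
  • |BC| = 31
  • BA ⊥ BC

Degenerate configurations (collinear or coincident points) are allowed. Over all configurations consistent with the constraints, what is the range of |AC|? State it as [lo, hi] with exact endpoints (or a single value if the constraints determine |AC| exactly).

|AC| = 25·√(2)  (≈ 35.3553)

|AB| ∈ {17}
|BC| ∈ {31}
|AC| ∈ {25·√(2)}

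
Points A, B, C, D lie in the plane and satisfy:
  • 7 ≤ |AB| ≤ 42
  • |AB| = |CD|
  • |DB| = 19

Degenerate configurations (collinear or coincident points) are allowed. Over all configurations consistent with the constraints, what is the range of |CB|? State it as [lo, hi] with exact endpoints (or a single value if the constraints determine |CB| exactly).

|CB| ∈ [0, 61]  (≈ [0.0000, 61.0000])

|AB| ∈ [7, 42]
|BD| ∈ {19}
|CD| ∈ [7, 42]
|AD| ∈ [0, 61]
|BC| ∈ [0, 61]
|AC| ∈ [0, 103]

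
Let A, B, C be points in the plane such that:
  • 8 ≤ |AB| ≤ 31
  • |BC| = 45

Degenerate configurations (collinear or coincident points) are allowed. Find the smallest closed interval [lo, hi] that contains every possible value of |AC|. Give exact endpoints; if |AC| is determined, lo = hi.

|AC| ∈ [14, 76]  (≈ [14.0000, 76.0000])

|AB| ∈ [8, 31]
|BC| ∈ {45}
|AC| ∈ [14, 76]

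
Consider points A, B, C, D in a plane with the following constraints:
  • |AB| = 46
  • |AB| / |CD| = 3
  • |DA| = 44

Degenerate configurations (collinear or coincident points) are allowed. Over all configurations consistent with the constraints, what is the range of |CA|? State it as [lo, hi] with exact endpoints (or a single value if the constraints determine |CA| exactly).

|CA| ∈ [86/3, 178/3]  (≈ [28.6667, 59.3333])

|AB| ∈ {46}
|AD| ∈ {44}
|CD| ∈ {46/3}
|BD| ∈ [2, 90]
|AC| ∈ [86/3, 178/3]
|BC| ∈ [0, 316/3]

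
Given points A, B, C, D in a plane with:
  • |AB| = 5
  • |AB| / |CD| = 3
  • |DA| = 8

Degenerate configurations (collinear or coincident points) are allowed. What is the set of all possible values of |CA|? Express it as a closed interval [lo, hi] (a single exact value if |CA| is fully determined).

|AB| ∈ {5}
|AD| ∈ {8}
|CD| ∈ {5/3}
|BD| ∈ [3, 13]
|AC| ∈ [19/3, 29/3]
|BC| ∈ [4/3, 44/3]

|CA| ∈ [19/3, 29/3]  (≈ [6.3333, 9.6667])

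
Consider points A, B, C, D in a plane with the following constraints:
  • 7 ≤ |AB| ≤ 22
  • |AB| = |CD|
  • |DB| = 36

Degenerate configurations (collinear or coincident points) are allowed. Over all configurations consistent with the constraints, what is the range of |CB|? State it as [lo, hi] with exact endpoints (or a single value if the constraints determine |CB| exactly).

|CB| ∈ [14, 58]  (≈ [14.0000, 58.0000])

|AB| ∈ [7, 22]
|BD| ∈ {36}
|CD| ∈ [7, 22]
|AD| ∈ [14, 58]
|BC| ∈ [14, 58]
|AC| ∈ [0, 80]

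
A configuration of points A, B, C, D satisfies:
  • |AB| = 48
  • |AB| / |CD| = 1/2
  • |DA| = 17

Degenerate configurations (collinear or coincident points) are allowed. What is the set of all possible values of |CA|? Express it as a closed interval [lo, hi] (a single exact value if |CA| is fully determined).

|CA| ∈ [79, 113]  (≈ [79.0000, 113.0000])

|AB| ∈ {48}
|AD| ∈ {17}
|CD| ∈ {96}
|BD| ∈ [31, 65]
|AC| ∈ [79, 113]
|BC| ∈ [31, 161]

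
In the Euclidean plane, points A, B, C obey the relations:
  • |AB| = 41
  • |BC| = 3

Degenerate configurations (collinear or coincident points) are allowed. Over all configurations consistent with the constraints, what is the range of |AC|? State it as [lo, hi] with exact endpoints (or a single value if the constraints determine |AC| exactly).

|AC| ∈ [38, 44]  (≈ [38.0000, 44.0000])

|AB| ∈ {41}
|BC| ∈ {3}
|AC| ∈ [38, 44]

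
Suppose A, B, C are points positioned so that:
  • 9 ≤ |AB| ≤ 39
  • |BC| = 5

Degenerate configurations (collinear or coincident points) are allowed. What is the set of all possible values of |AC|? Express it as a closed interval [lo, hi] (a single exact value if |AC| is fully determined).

|AC| ∈ [4, 44]  (≈ [4.0000, 44.0000])

|AB| ∈ [9, 39]
|BC| ∈ {5}
|AC| ∈ [4, 44]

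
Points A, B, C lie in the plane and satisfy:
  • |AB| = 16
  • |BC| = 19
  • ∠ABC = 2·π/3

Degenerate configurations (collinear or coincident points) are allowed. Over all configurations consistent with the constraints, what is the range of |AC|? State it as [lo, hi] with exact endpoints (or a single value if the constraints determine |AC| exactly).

|AB| ∈ {16}
|BC| ∈ {19}
|AC| ∈ {√(921)}

|AC| = √(921)  (≈ 30.3480)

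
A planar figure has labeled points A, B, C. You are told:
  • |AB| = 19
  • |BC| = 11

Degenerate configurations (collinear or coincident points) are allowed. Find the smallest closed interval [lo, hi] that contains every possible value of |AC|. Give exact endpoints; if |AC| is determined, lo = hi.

|AC| ∈ [8, 30]  (≈ [8.0000, 30.0000])

|AB| ∈ {19}
|BC| ∈ {11}
|AC| ∈ [8, 30]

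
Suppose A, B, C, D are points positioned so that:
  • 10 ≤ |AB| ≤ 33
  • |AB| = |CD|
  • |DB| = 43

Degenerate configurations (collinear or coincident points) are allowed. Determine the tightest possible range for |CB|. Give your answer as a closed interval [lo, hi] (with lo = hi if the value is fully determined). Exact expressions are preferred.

|AB| ∈ [10, 33]
|BD| ∈ {43}
|CD| ∈ [10, 33]
|AD| ∈ [10, 76]
|BC| ∈ [10, 76]
|AC| ∈ [0, 109]

|CB| ∈ [10, 76]  (≈ [10.0000, 76.0000])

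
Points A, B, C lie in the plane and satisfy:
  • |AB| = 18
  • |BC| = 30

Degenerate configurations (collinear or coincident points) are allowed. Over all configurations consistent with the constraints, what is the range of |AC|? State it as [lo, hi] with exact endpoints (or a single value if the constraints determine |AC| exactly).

|AB| ∈ {18}
|BC| ∈ {30}
|AC| ∈ [12, 48]

|AC| ∈ [12, 48]  (≈ [12.0000, 48.0000])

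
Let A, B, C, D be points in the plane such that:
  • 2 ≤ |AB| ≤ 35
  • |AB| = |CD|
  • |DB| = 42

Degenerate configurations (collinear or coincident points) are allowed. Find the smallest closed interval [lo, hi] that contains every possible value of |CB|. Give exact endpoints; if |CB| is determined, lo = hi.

|CB| ∈ [7, 77]  (≈ [7.0000, 77.0000])

|AB| ∈ [2, 35]
|BD| ∈ {42}
|CD| ∈ [2, 35]
|AD| ∈ [7, 77]
|BC| ∈ [7, 77]
|AC| ∈ [0, 112]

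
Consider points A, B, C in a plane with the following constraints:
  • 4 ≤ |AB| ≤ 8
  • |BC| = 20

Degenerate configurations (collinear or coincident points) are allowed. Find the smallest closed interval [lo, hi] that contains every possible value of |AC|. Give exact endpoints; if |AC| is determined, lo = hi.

|AC| ∈ [12, 28]  (≈ [12.0000, 28.0000])

|AB| ∈ [4, 8]
|BC| ∈ {20}
|AC| ∈ [12, 28]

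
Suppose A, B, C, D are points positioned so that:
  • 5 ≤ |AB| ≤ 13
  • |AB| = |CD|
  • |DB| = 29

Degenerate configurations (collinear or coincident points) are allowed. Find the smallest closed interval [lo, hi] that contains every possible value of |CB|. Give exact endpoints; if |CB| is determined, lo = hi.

|AB| ∈ [5, 13]
|BD| ∈ {29}
|CD| ∈ [5, 13]
|AD| ∈ [16, 42]
|BC| ∈ [16, 42]
|AC| ∈ [3, 55]

|CB| ∈ [16, 42]  (≈ [16.0000, 42.0000])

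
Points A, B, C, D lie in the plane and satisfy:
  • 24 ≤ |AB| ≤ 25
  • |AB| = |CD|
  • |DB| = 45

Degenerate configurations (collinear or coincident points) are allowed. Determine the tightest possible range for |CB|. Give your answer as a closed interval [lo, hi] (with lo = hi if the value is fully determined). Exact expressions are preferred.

|CB| ∈ [20, 70]  (≈ [20.0000, 70.0000])

|AB| ∈ [24, 25]
|BD| ∈ {45}
|CD| ∈ [24, 25]
|AD| ∈ [20, 70]
|BC| ∈ [20, 70]
|AC| ∈ [0, 95]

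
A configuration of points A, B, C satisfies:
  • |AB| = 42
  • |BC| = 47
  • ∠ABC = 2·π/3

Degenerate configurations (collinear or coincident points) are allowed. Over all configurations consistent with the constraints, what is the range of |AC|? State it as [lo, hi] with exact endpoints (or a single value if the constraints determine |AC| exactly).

|AC| = √(5947)  (≈ 77.1168)

|AB| ∈ {42}
|BC| ∈ {47}
|AC| ∈ {√(5947)}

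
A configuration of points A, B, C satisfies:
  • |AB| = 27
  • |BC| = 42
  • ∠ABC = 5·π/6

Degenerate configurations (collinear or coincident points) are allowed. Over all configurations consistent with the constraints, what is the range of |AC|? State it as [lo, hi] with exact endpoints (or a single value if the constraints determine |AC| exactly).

|AC| = 3·√(126·√(3) + 277)  (≈ 66.7619)

|AB| ∈ {27}
|BC| ∈ {42}
|AC| ∈ {3·√(126·√(3) + 277)}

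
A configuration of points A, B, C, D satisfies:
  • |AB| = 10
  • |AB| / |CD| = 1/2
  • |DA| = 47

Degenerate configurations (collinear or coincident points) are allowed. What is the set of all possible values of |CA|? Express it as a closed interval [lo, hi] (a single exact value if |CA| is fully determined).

|AB| ∈ {10}
|AD| ∈ {47}
|CD| ∈ {20}
|BD| ∈ [37, 57]
|AC| ∈ [27, 67]
|BC| ∈ [17, 77]

|CA| ∈ [27, 67]  (≈ [27.0000, 67.0000])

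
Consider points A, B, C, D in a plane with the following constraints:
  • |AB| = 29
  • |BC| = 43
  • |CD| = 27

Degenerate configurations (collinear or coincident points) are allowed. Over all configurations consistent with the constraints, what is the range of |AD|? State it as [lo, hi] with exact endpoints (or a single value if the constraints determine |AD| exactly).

|AD| ∈ [0, 99]  (≈ [0.0000, 99.0000])

|AB| ∈ {29}
|BC| ∈ {43}
|CD| ∈ {27}
|AC| ∈ [14, 72]
|BD| ∈ [16, 70]
|AD| ∈ [0, 99]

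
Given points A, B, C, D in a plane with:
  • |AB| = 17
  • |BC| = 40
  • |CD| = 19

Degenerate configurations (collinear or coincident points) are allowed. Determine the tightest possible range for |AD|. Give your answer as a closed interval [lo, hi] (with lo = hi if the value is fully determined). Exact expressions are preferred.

|AB| ∈ {17}
|BC| ∈ {40}
|CD| ∈ {19}
|AC| ∈ [23, 57]
|BD| ∈ [21, 59]
|AD| ∈ [4, 76]

|AD| ∈ [4, 76]  (≈ [4.0000, 76.0000])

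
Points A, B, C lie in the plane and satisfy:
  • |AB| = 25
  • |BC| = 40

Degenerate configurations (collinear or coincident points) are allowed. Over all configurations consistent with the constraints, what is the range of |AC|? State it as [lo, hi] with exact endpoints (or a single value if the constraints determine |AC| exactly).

|AB| ∈ {25}
|BC| ∈ {40}
|AC| ∈ [15, 65]

|AC| ∈ [15, 65]  (≈ [15.0000, 65.0000])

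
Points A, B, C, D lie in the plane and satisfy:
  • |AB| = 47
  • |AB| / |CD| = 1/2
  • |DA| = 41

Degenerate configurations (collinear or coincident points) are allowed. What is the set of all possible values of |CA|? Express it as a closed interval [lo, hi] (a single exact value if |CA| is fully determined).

|AB| ∈ {47}
|AD| ∈ {41}
|CD| ∈ {94}
|BD| ∈ [6, 88]
|AC| ∈ [53, 135]
|BC| ∈ [6, 182]

|CA| ∈ [53, 135]  (≈ [53.0000, 135.0000])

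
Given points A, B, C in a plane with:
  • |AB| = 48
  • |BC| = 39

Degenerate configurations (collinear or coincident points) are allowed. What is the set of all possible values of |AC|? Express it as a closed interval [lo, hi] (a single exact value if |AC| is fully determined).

|AB| ∈ {48}
|BC| ∈ {39}
|AC| ∈ [9, 87]

|AC| ∈ [9, 87]  (≈ [9.0000, 87.0000])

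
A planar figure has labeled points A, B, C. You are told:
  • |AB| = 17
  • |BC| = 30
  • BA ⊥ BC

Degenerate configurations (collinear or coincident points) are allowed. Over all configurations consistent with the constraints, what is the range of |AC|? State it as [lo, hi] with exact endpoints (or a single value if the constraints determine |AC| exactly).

|AB| ∈ {17}
|BC| ∈ {30}
|AC| ∈ {√(1189)}

|AC| = √(1189)  (≈ 34.4819)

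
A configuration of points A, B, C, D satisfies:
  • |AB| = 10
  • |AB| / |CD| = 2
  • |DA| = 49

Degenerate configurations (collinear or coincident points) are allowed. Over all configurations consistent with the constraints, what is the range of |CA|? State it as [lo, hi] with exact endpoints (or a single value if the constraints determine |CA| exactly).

|AB| ∈ {10}
|AD| ∈ {49}
|CD| ∈ {5}
|BD| ∈ [39, 59]
|AC| ∈ [44, 54]
|BC| ∈ [34, 64]

|CA| ∈ [44, 54]  (≈ [44.0000, 54.0000])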